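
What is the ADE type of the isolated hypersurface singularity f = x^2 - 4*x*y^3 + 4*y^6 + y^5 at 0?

A_{4}

The Hessian of f at 0 has rank 1. Corank 1: A-series; mu = 4 gives A_4.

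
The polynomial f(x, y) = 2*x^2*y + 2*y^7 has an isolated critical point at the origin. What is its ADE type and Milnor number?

The Hessian of f at 0 is [[0, 0], [0, 0]] with rank 0, so corank 2. A Groebner basis of the Jacobian ideal J(f) in C{x,y} is {x^2/7 + y^6, x^3, x*y}; counting standard monomials gives mu = 8. Corank 2; j^3 = 2*x^2*y has shape L^2 M (L != M), so D-series; mu = 8 gives D_8.

Type D8, Milnor number mu = 8.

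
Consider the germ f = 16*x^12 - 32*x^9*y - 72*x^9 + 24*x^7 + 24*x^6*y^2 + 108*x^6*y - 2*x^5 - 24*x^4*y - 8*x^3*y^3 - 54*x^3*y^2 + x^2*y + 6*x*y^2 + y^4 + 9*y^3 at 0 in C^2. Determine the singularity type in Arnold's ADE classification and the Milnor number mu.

The Hessian of f at 0 has rank 0. Corank 2; j^3 = y*(x + 3*y)^2 has shape L^2 M (L != M), so D-series; mu = 5 gives D_5.

Type D_5, Milnor number mu = 5.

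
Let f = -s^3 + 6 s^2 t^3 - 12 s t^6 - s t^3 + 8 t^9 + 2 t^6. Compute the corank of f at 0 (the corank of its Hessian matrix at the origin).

2

The Hessian at 0 is [[0, 0], [0, 0]] of rank 0; hence corank 2.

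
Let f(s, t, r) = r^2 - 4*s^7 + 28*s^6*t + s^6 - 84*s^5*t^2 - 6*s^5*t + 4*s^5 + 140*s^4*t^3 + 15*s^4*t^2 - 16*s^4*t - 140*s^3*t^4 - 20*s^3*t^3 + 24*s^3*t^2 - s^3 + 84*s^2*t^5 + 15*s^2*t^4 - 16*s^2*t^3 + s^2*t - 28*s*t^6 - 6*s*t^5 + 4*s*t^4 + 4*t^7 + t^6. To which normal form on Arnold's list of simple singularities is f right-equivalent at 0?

D7

The Hessian of f at 0 is [[0, 0, 0], [0, 0, 0], [0, 0, 2]] with rank 1, so corank 2. A Groebner basis of the Jacobian ideal J(f) in C{s,t,r} is {-s^2/2 + s*t/2 + t^4, s^3, s^2*t, -s^2/3 + s*t^2, r}; counting standard monomials gives mu = 7. Corank 2; j^3 = -s^2*(s - t) has shape L^2 M (L != M), so D-series; mu = 7 gives D_7.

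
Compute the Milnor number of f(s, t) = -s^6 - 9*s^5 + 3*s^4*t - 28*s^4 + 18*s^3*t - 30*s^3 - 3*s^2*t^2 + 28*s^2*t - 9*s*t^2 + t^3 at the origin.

4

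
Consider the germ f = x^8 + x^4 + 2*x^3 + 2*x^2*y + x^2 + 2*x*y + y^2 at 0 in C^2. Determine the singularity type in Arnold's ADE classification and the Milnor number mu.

Type A_7, Milnor number mu = 7.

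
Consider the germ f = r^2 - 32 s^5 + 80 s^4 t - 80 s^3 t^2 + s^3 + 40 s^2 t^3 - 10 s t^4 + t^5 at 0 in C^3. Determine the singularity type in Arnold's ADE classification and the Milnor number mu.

Type E_{8}, Milnor number mu = 8.

The Hessian of f at 0 is [[0, 0, 0], [0, 0, 0], [0, 0, 2]] with rank 1, so corank 2. A Groebner basis of the Jacobian ideal J(f) in C{s,t,r} is {t^5, s*t^3 - t^4/8, s^2, r}; counting standard monomials gives mu = 8. Corank 2; j^3 = s^3 is a perfect cube, so E-series; the 5-jet and mu = 8 give E_8.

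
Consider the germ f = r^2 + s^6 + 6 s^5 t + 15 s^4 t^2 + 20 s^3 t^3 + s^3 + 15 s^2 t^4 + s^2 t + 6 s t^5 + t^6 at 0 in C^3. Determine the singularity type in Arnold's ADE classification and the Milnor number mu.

Type D_7, Milnor number mu = 7.

The Hessian of f at 0 has rank 1. Corank 2; j^3 = s^2*(s + t) has shape L^2 M (L != M), so D-series; mu = 7 gives D_7.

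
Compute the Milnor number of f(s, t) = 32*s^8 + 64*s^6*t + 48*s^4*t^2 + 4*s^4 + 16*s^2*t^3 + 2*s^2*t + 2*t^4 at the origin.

5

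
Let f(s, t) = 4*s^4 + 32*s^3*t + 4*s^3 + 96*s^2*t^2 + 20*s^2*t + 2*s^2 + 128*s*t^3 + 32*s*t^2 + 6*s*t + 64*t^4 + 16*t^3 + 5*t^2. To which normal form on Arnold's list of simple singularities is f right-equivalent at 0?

The Hessian of f at 0 is [[4, 6], [6, 10]] with rank 2, so corank 0. A Groebner basis of the Jacobian ideal J(f) in C{s,t} is {s, t}; counting standard monomials gives mu = 1. Corank 0: nondegenerate Morse point, so A_1.

A_1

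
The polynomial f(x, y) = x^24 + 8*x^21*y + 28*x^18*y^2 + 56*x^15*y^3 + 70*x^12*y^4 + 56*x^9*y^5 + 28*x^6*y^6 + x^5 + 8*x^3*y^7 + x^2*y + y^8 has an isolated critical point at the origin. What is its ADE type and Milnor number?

The Hessian of f at 0 has rank 0. Corank 2; j^3 = x^2*y has shape L^2 M (L != M), so D-series; mu = 9 gives D_9.

Type D_9, Milnor number mu = 9.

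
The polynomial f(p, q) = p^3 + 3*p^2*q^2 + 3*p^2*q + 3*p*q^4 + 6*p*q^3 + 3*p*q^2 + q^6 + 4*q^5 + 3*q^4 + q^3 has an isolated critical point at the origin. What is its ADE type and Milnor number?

Type E8, Milnor number mu = 8.

The Hessian of f at 0 has rank 0. Corank 2; j^3 = (p + q)^3 is a perfect cube, so E-series; the 5-jet and mu = 8 give E_8.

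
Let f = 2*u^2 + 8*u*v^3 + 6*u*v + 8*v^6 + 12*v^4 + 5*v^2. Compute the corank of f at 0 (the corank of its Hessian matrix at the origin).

Hessian at 0 has rank 2.

0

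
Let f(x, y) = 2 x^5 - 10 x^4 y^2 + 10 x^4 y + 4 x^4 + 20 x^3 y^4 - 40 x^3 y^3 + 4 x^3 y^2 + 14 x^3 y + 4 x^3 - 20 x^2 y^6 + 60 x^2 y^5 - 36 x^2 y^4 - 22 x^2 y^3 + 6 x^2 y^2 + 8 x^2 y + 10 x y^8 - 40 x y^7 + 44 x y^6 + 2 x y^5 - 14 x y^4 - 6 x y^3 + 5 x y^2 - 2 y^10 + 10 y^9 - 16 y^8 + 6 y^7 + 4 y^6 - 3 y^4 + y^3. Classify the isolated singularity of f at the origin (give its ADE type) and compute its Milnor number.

Type D6, Milnor number mu = 6.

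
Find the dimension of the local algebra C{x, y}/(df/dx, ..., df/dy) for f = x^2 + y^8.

7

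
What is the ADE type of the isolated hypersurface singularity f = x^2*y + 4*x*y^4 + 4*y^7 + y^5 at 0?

D_{6}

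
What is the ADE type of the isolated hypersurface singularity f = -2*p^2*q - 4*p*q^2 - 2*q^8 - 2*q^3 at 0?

The Hessian of f at 0 is [[0, 0], [0, 0]] with rank 0, so corank 2. A Groebner basis of the Jacobian ideal J(f) in C{p,q} is {p^2/8 + q^7 - q^2/8, p^3 + q^3, p*q + q^2}; counting standard monomials gives mu = 9. Corank 2; j^3 = -2*q*(p + q)^2 has shape L^2 M (L != M), so D-series; mu = 9 gives D_9.

D_{9}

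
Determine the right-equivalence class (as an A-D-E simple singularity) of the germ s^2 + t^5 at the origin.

A_4

The Hessian of f at 0 has rank 1. Corank 1: A-series; mu = 4 gives A_4.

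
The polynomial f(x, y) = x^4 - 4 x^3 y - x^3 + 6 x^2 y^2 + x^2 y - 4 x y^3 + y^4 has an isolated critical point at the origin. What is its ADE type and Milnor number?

Type D_{5}, Milnor number mu = 5.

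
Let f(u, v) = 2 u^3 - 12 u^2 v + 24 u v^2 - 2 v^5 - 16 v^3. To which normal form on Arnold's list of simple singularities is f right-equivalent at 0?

E_8

The Hessian of f at 0 is [[0, 0], [0, 0]] with rank 0, so corank 2. A Groebner basis of the Jacobian ideal J(f) in C{u,v} is {v^4, u^2 - 4*u*v + 4*v^2}; counting standard monomials gives mu = 8. Corank 2; j^3 = 2*(u - 2*v)^3 is a perfect cube, so E-series; the 5-jet and mu = 8 give E_8.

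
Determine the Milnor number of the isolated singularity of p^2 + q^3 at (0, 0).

2

The Hessian of f at 0 is [[2, 0], [0, 0]] with rank 1, so corank 1. A Groebner basis of the Jacobian ideal J(f) in C{p,q} is {q^2, p}; counting standard monomials gives mu = 2. Corank 1: A-series; mu = 2 gives A_2.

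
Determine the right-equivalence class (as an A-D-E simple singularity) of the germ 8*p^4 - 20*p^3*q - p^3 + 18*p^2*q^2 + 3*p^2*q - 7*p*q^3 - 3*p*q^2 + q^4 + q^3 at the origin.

E_{7}

The Hessian of f at 0 has rank 0. Corank 2; j^3 = -(p - q)^3 is a perfect cube, so E-series; the 4-jet and mu = 7 give E_7.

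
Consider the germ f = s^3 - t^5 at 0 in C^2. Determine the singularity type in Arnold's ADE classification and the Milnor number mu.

The Hessian of f at 0 has rank 0. Corank 2; j^3 = s^3 is a perfect cube, so E-series; the 5-jet and mu = 8 give E_8.

Type E8, Milnor number mu = 8.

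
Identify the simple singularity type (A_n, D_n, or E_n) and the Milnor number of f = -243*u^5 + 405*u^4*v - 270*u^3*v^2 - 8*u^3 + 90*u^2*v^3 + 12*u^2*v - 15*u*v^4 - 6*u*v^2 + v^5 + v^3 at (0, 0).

Type E_8, Milnor number mu = 8.

The Hessian of f at 0 has rank 0. Corank 2; j^3 = -(2*u - v)^3 is a perfect cube, so E-series; the 5-jet and mu = 8 give E_8.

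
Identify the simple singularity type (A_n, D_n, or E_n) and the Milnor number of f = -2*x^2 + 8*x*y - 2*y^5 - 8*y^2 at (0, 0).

Type A_{4}, Milnor number mu = 4.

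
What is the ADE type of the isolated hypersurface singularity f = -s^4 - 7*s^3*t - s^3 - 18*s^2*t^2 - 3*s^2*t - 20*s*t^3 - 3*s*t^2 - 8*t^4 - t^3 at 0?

E_7

The Hessian of f at 0 has rank 0. Corank 2; j^3 = -(s + t)^3 is a perfect cube, so E-series; the 4-jet and mu = 7 give E_7.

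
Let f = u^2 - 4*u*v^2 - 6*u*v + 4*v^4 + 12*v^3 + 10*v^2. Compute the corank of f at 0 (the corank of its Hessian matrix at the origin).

0

The Hessian at 0 is [[2, -6], [-6, 20]] of rank 2; hence corank 0.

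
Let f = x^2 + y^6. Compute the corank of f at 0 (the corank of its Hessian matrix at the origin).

The Hessian at 0 is [[2, 0], [0, 0]] of rank 1; hence corank 1.

1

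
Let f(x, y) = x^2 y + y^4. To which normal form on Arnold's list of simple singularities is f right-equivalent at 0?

The Hessian of f at 0 has rank 0. Corank 2; j^3 = x^2*y has shape L^2 M (L != M), so D-series; mu = 5 gives D_5.

D_{5}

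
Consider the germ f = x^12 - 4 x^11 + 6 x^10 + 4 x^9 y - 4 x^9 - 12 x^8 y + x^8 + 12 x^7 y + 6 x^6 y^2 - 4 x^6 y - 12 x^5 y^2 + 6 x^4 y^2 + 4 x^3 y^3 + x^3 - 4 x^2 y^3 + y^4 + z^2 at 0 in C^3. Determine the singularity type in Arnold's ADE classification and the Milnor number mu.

Type E6, Milnor number mu = 6.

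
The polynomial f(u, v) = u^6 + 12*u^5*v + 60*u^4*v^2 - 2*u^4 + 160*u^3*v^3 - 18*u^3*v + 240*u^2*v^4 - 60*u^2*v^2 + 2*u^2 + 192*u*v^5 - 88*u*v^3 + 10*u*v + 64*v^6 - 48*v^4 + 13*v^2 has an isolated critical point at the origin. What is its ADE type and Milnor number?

The Hessian of f at 0 has rank 2. Corank 0: nondegenerate Morse point, so A_1.

Type A_1, Milnor number mu = 1.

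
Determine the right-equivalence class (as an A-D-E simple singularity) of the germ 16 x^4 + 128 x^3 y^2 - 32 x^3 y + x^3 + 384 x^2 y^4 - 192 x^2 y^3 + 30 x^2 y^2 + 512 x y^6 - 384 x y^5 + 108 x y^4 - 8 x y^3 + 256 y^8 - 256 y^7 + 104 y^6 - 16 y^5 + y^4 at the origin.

The Hessian of f at 0 has rank 0. Corank 2; j^3 = x^3 is a perfect cube, so E-series; the 4-jet and mu = 6 give E_6.

E_6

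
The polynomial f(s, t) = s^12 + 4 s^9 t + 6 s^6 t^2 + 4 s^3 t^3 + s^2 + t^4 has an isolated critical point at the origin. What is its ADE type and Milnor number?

Type A_{3}, Milnor number mu = 3.

The Hessian of f at 0 is [[2, 0], [0, 0]] with rank 1, so corank 1. A Groebner basis of the Jacobian ideal J(f) in C{s,t} is {t^3, s}; counting standard monomials gives mu = 3. Corank 1: A-series; mu = 3 gives A_3.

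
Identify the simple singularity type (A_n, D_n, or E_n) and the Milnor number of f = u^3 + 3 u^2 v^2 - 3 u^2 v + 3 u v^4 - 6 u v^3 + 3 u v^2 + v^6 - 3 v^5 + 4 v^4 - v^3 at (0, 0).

The Hessian of f at 0 is [[0, 0], [0, 0]] with rank 0, so corank 2. A Groebner basis of the Jacobian ideal J(f) in C{u,v} is {u^3 + 3*u^2/2 - 3*u*v + 3*v^2/2, u^2*v + u^2 - 2*u*v + v^2, u^2/2 + u*v^2 - u*v + v^2/2, v^3}; counting standard monomials gives mu = 6. Corank 2; j^3 = (u - v)^3 is a perfect cube, so E-series; the 4-jet and mu = 6 give E_6.

Type E6, Milnor number mu = 6.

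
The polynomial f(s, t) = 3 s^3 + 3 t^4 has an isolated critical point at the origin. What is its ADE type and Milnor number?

Type E_{6}, Milnor number mu = 6.

The Hessian of f at 0 has rank 0. Corank 2; j^3 = 3*s^3 is a perfect cube, so E-series; the 4-jet and mu = 6 give E_6.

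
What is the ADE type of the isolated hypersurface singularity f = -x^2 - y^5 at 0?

The Hessian of f at 0 has rank 1. Corank 1: A-series; mu = 4 gives A_4.

A_{4}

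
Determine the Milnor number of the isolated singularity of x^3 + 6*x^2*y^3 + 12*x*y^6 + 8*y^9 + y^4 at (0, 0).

The Hessian of f at 0 is [[0, 0], [0, 0]] with rank 0, so corank 2. A Groebner basis of the Jacobian ideal J(f) in C{x,y} is {y^3, x^2}; counting standard monomials gives mu = 6. Corank 2; j^3 = x^3 is a perfect cube, so E-series; the 4-jet and mu = 6 give E_6.

6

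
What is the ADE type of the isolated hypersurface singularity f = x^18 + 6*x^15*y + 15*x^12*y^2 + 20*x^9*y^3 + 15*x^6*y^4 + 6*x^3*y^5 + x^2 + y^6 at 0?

A_{5}

The Hessian of f at 0 is [[2, 0], [0, 0]] with rank 1, so corank 1. A Groebner basis of the Jacobian ideal J(f) in C{x,y} is {y^5, x}; counting standard monomials gives mu = 5. Corank 1: A-series; mu = 5 gives A_5.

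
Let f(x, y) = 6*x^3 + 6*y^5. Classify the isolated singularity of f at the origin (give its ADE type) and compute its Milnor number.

Type E_8, Milnor number mu = 8.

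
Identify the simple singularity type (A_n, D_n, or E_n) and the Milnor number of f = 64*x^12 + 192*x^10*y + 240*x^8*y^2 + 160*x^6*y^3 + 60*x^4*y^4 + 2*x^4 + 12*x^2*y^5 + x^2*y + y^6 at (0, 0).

Type D_7, Milnor number mu = 7.

The Hessian of f at 0 is [[0, 0], [0, 0]] with rank 0, so corank 2. A Groebner basis of the Jacobian ideal J(f) in C{x,y} is {x^2/6 + y^5, x^3, x*y}; counting standard monomials gives mu = 7. Corank 2; j^3 = x^2*y has shape L^2 M (L != M), so D-series; mu = 7 gives D_7.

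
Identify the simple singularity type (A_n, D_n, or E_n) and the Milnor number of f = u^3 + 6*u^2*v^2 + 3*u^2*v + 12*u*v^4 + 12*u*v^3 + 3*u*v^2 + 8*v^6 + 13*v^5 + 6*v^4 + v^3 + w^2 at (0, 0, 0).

Type E8, Milnor number mu = 8.

The Hessian of f at 0 is [[0, 0, 0], [0, 0, 0], [0, 0, 2]] with rank 1, so corank 2. A Groebner basis of the Jacobian ideal J(f) in C{u,v,w} is {v^4, u^3 + 3*u^2*v - 3*u^2/4 - 3*u*v/2 - 2*v^3 - 3*v^2/4, u^2/4 + u*v^2 + u*v/2 + v^3 + v^2/4, w}; counting standard monomials gives mu = 8. Corank 2; j^3 = (u + v)^3 is a perfect cube, so E-series; the 5-jet and mu = 8 give E_8.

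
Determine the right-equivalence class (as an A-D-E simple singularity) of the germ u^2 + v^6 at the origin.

The Hessian of f at 0 is [[2, 0], [0, 0]] with rank 1, so corank 1. A Groebner basis of the Jacobian ideal J(f) in C{u,v} is {v^5, u}; counting standard monomials gives mu = 5. Corank 1: A-series; mu = 5 gives A_5.

A_5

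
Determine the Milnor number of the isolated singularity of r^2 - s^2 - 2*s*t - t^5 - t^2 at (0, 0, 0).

4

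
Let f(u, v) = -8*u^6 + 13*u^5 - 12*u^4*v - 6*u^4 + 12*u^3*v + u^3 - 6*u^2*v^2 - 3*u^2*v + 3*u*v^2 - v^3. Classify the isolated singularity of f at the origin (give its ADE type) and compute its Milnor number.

Type E8, Milnor number mu = 8.

The Hessian of f at 0 has rank 0. Corank 2; j^3 = (u - v)^3 is a perfect cube, so E-series; the 5-jet and mu = 8 give E_8.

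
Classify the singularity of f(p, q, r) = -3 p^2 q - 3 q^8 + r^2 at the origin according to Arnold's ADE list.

D_9

The Hessian of f at 0 has rank 1. Corank 2; j^3 = -3*p^2*q has shape L^2 M (L != M), so D-series; mu = 9 gives D_9.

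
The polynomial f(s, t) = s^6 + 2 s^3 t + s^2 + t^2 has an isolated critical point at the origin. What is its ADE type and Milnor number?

Type A_1, Milnor number mu = 1.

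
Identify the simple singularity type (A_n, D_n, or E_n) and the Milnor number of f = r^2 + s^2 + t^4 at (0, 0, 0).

The Hessian of f at 0 has rank 2. Corank 1: A-series; mu = 3 gives A_3.

Type A_{3}, Milnor number mu = 3.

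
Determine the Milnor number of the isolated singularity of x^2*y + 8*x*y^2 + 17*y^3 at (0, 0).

4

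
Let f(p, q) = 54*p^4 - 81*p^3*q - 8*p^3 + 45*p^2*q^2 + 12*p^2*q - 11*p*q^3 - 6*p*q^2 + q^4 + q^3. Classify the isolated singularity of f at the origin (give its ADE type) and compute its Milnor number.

Type E_{7}, Milnor number mu = 7.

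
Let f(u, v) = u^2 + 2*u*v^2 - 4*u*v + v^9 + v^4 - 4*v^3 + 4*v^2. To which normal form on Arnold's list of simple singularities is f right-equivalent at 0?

A_{8}

The Hessian of f at 0 is [[2, -4], [-4, 8]] with rank 1, so corank 1. A Groebner basis of the Jacobian ideal J(f) in C{u,v} is {u^4 - 8*u^3*v - 24*u^3 + 80*u^2*v + 80*u^2 - 192*u*v - 64*u + 128*v, u + v^2 - 2*v}; counting standard monomials gives mu = 8. Corank 1: A-series; mu = 8 gives A_8.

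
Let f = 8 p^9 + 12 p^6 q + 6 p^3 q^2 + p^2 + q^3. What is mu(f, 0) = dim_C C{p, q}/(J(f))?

2

The Hessian of f at 0 is [[2, 0], [0, 0]] with rank 1, so corank 1. A Groebner basis of the Jacobian ideal J(f) in C{p,q} is {q^2, p}; counting standard monomials gives mu = 2. Corank 1: A-series; mu = 2 gives A_2.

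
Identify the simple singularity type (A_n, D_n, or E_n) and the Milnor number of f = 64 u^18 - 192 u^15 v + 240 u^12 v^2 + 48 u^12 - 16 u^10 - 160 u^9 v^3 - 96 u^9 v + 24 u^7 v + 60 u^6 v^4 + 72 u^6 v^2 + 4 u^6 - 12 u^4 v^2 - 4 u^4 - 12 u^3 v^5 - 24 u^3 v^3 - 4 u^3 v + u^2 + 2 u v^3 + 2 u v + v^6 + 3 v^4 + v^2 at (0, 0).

Type A_3, Milnor number mu = 3.

The Hessian of f at 0 has rank 1. Corank 1: A-series; mu = 3 gives A_3.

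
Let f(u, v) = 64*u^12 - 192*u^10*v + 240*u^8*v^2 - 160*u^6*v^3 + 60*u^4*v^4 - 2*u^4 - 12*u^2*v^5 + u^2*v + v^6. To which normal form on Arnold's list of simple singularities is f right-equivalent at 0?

The Hessian of f at 0 has rank 0. Corank 2; j^3 = u^2*v has shape L^2 M (L != M), so D-series; mu = 7 gives D_7.

D_{7}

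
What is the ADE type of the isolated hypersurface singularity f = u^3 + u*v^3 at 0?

E_{7}

The Hessian of f at 0 is [[0, 0], [0, 0]] with rank 0, so corank 2. A Groebner basis of the Jacobian ideal J(f) in C{u,v} is {u^3, u*v^2, 3*u^2 + v^3}; counting standard monomials gives mu = 7. Corank 2; j^3 = u^3 is a perfect cube, so E-series; the 4-jet and mu = 7 give E_7.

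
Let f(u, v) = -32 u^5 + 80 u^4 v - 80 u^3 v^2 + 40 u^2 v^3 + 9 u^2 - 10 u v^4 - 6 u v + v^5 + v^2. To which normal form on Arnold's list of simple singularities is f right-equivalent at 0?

The Hessian of f at 0 is [[18, -6], [-6, 2]] with rank 1, so corank 1. A Groebner basis of the Jacobian ideal J(f) in C{u,v} is {v^4, u - v/3}; counting standard monomials gives mu = 4. Corank 1: A-series; mu = 4 gives A_4.

A_4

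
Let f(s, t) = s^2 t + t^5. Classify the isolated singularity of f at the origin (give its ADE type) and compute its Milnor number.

The Hessian of f at 0 is [[0, 0], [0, 0]] with rank 0, so corank 2. A Groebner basis of the Jacobian ideal J(f) in C{s,t} is {s^2/5 + t^4, s^3, s*t}; counting standard monomials gives mu = 6. Corank 2; j^3 = s^2*t has shape L^2 M (L != M), so D-series; mu = 6 gives D_6.

Type D_6, Milnor number mu = 6.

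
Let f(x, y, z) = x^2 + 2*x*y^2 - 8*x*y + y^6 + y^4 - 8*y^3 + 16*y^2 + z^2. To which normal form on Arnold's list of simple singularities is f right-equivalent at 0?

A_5

The Hessian of f at 0 is [[2, -8, 0], [-8, 32, 0], [0, 0, 2]] with rank 2, so corank 1. A Groebner basis of the Jacobian ideal J(f) in C{x,y,z} is {x^3 + 48*x^2 - 320*x*y - 512*x + 2048*y, x^2*y + 8*x^2 - 48*x*y - 64*x + 256*y, x + y^2 - 4*y, z}; counting standard monomials gives mu = 5. Corank 1: A-series; mu = 5 gives A_5.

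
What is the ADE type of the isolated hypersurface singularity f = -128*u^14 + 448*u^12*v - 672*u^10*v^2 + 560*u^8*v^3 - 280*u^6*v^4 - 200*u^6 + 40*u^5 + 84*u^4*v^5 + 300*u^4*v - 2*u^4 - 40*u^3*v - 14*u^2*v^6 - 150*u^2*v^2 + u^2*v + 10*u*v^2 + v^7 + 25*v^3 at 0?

The Hessian of f at 0 has rank 0. Corank 2; j^3 = v*(u + 5*v)^2 has shape L^2 M (L != M), so D-series; mu = 8 gives D_8.

D_{8}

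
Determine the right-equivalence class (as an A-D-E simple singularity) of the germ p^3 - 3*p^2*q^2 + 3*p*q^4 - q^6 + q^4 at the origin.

E_{6}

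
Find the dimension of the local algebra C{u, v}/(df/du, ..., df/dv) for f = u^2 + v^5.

4

The Hessian of f at 0 has rank 1. Corank 1: A-series; mu = 4 gives A_4.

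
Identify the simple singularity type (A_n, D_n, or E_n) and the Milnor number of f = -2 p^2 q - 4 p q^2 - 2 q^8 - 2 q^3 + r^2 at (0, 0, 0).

Type D_9, Milnor number mu = 9.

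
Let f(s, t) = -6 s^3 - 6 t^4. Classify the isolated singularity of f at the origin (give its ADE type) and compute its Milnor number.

Type E6, Milnor number mu = 6.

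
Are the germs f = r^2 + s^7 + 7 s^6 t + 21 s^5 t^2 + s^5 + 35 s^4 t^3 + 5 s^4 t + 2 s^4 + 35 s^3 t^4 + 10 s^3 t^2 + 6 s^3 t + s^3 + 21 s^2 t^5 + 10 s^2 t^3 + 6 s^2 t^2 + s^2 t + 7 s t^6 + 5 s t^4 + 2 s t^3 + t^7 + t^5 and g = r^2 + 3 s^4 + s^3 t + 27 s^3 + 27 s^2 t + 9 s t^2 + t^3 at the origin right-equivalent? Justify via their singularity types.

No.

The Hessian of f at 0 is [[0, 0, 0], [0, 0, 0], [0, 0, 2]] with rank 1, so corank 2. A Groebner basis of the Jacobian ideal J(f) in C{s,t,r} is {-9*s^2/20 + s*t^3 - 13*s*t^2/20 - s*t/10 - t^3/10, 17*s^2/20 + 49*s*t^2/20 + 3*s*t/10 + t^4 + 3*t^3/10, s^3 - s^2/20 + 3*s*t^2/20 + s*t/10 + t^3/10, s^2*t + 7*s^2/20 + 19*s*t^2/20 + 3*s*t/10 + 3*t^3/10, r}; counting standard monomials gives mu = 8. Corank 2; j^3 = s^2*(s + t) has shape L^2 M (L != M), so D-series; mu = 8 gives D_8. The Hessian of g at 0 is [[0, 0, 0], [0, 0, 0], [0, 0, 2]] with rank 1, so corank 2. A Groebner basis of the Jacobian ideal J(g) in C{s,t,r} is {19683*s^2 + 13122*s*t + t^4 - 27*t^3 + 2187*t^2, s^3 + 27*s^2 + 18*s*t + 3*t^2, s^2*t - 81*s^2 - 54*s*t - 9*t^2, 162*s^2 + s*t^2 + 108*s*t + t^3/9 + 18*t^2, r}; counting standard monomials gives mu = 7. Corank 2; j^3 = (3*s + t)^3 is a perfect cube, so E-series; the 4-jet and mu = 7 give E_7. f is D_8 but g is E_7, hence not right-equivalent.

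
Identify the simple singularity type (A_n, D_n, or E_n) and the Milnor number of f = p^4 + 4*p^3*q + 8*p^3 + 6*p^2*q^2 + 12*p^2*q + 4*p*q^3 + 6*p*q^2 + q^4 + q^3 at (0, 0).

The Hessian of f at 0 has rank 0. Corank 2; j^3 = (2*p + q)^3 is a perfect cube, so E-series; the 4-jet and mu = 6 give E_6.

Type E6, Milnor number mu = 6.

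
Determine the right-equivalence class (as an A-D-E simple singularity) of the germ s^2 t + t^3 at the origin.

D_4

The Hessian of f at 0 has rank 0. Corank 2; j^3 = t*(s^2 + t^2) splits into three distinct lines over C (the quadratic factor has nonzero discriminant), so D_4.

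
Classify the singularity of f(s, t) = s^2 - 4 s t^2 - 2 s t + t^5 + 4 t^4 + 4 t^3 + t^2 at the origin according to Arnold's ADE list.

The Hessian of f at 0 is [[2, -2], [-2, 2]] with rank 1, so corank 1. A Groebner basis of the Jacobian ideal J(f) in C{s,t} is {s^2 - 2*s*t + s/2 - t/2, -s/2 + t^2 + t/2}; counting standard monomials gives mu = 4. Corank 1: A-series; mu = 4 gives A_4.

A4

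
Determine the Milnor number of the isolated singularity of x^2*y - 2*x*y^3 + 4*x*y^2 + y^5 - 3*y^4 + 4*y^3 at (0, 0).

5

The Hessian of f at 0 has rank 0. Corank 2; j^3 = y*(x + 2*y)^2 has shape L^2 M (L != M), so D-series; mu = 5 gives D_5.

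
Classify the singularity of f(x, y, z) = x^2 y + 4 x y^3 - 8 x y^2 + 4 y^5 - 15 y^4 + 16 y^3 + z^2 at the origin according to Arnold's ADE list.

The Hessian of f at 0 has rank 1. Corank 2; j^3 = y*(x - 4*y)^2 has shape L^2 M (L != M), so D-series; mu = 5 gives D_5.

D5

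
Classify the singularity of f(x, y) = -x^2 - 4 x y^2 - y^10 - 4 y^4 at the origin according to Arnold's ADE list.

A_{9}

The Hessian of f at 0 has rank 1. Corank 1: A-series; mu = 9 gives A_9.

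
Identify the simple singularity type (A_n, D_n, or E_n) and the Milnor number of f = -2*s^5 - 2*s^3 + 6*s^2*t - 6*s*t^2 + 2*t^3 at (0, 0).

The Hessian of f at 0 has rank 0. Corank 2; j^3 = -2*(s - t)^3 is a perfect cube, so E-series; the 5-jet and mu = 8 give E_8.

Type E_{8}, Milnor number mu = 8.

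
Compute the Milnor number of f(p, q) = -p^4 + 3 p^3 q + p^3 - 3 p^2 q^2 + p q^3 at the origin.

7

The Hessian of f at 0 has rank 0. Corank 2; j^3 = p^3 is a perfect cube, so E-series; the 4-jet and mu = 7 give E_7.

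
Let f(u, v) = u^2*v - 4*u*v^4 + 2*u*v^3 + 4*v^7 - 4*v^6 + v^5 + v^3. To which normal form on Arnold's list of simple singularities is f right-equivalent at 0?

D4

The Hessian of f at 0 is [[0, 0], [0, 0]] with rank 0, so corank 2. A Groebner basis of the Jacobian ideal J(f) in C{u,v} is {v^3, u^2 + 3*v^2, u*v}; counting standard monomials gives mu = 4. Corank 2; j^3 = v*(u^2 + v^2) splits into three distinct lines over C (the quadratic factor has nonzero discriminant), so D_4.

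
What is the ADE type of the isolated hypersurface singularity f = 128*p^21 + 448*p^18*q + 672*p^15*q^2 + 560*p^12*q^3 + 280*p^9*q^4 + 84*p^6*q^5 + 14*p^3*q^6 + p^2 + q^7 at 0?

A_6

The Hessian of f at 0 is [[2, 0], [0, 0]] with rank 1, so corank 1. A Groebner basis of the Jacobian ideal J(f) in C{p,q} is {q^6, p}; counting standard monomials gives mu = 6. Corank 1: A-series; mu = 6 gives A_6.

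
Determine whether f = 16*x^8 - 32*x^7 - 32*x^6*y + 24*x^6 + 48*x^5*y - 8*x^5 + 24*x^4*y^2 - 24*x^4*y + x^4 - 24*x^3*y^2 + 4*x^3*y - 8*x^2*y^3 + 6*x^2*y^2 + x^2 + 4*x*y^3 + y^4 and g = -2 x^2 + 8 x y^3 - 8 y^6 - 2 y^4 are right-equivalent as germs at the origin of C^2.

Yes.

The Hessian of f at 0 has rank 1. Corank 1: A-series; mu = 3 gives A_3. The Hessian of g at 0 has rank 1. Corank 1: A-series; mu = 3 gives A_3. Both have type A_3, hence right-equivalent.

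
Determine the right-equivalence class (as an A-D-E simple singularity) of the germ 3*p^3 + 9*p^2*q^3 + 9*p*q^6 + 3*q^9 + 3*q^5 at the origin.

The Hessian of f at 0 is [[0, 0], [0, 0]] with rank 0, so corank 2. A Groebner basis of the Jacobian ideal J(f) in C{p,q} is {p^2/2 + p*q^3, q^4, p^3, p^2*q}; counting standard monomials gives mu = 8. Corank 2; j^3 = 3*p^3 is a perfect cube, so E-series; the 5-jet and mu = 8 give E_8.

E_8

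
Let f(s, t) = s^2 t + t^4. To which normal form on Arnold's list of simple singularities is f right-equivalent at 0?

The Hessian of f at 0 is [[0, 0], [0, 0]] with rank 0, so corank 2. A Groebner basis of the Jacobian ideal J(f) in C{s,t} is {s^3, s^2/4 + t^3, s*t}; counting standard monomials gives mu = 5. Corank 2; j^3 = s^2*t has shape L^2 M (L != M), so D-series; mu = 5 gives D_5.

D_{5}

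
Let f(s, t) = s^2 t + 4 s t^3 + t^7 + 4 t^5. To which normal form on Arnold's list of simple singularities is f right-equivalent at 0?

D8

The Hessian of f at 0 is [[0, 0], [0, 0]] with rank 0, so corank 2. A Groebner basis of the Jacobian ideal J(f) in C{s,t} is {s^2*t^2 + 4*s^2/7 + 8*s*t^2/7, s^3 - 8*s^2/7 - 16*s*t^2/7, s*t/2 + t^3}; counting standard monomials gives mu = 8. Corank 2; j^3 = s^2*t has shape L^2 M (L != M), so D-series; mu = 8 gives D_8.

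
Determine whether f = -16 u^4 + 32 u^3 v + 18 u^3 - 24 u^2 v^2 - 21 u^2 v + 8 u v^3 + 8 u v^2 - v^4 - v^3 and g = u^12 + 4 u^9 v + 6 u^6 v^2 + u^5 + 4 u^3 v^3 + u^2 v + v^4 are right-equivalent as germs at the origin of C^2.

The Hessian of f at 0 is [[0, 0], [0, 0]] with rank 0, so corank 2. A Groebner basis of the Jacobian ideal J(f) in C{u,v} is {u*v^2 + 27*u*v/8 - 9*v^2/8, 81*u*v/8 + v^3 - 27*v^2/8, u^2 - 5*u*v/6 + v^2/6}; counting standard monomials gives mu = 5. Corank 2; j^3 = (2*u - v)*(3*u - v)^2 has shape L^2 M (L != M), so D-series; mu = 5 gives D_5. The Hessian of g at 0 is [[0, 0], [0, 0]] with rank 0, so corank 2. A Groebner basis of the Jacobian ideal J(g) in C{u,v} is {u^3, u^2/4 + v^3, u*v}; counting standard monomials gives mu = 5. Corank 2; j^3 = u^2*v has shape L^2 M (L != M), so D-series; mu = 5 gives D_5. Both have type D_5, hence right-equivalent.

Yes.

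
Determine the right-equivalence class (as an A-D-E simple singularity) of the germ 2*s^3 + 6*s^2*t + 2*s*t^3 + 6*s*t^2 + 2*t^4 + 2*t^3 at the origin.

E_7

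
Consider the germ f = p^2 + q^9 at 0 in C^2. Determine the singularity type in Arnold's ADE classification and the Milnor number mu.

Type A_8, Milnor number mu = 8.

The Hessian of f at 0 has rank 1. Corank 1: A-series; mu = 8 gives A_8.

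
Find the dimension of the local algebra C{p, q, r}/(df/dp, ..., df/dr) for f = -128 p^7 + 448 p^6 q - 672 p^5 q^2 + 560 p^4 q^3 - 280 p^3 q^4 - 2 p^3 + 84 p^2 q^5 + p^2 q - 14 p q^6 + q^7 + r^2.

The Hessian of f at 0 is [[0, 0, 0], [0, 0, 0], [0, 0, 2]] with rank 1, so corank 2. A Groebner basis of the Jacobian ideal J(f) in C{p,q,r} is {p*q/14 + q^6, p*q^2, p^2 - p*q/2, r}; counting standard monomials gives mu = 8. Corank 2; j^3 = -p^2*(2*p - q) has shape L^2 M (L != M), so D-series; mu = 8 gives D_8.

8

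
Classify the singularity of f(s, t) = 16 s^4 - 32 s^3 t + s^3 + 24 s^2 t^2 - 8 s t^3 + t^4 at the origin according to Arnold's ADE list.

The Hessian of f at 0 is [[0, 0], [0, 0]] with rank 0, so corank 2. A Groebner basis of the Jacobian ideal J(f) in C{s,t} is {t^4, s*t^2 - t^3/6, s^2}; counting standard monomials gives mu = 6. Corank 2; j^3 = s^3 is a perfect cube, so E-series; the 4-jet and mu = 6 give E_6.

E_6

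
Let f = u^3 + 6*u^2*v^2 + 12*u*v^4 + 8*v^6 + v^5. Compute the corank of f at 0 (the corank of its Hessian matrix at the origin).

Hessian at 0 has rank 0.

2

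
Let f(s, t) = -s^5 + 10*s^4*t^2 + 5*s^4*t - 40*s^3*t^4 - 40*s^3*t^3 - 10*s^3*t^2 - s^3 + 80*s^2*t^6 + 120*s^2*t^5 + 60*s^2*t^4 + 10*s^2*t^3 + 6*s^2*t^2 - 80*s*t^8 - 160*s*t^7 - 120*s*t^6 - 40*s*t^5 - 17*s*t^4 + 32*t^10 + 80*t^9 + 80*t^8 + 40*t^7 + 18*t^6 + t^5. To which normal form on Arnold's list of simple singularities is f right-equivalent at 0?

E_8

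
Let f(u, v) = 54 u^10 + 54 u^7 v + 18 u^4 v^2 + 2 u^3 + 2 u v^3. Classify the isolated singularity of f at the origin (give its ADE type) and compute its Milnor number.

The Hessian of f at 0 has rank 0. Corank 2; j^3 = 2*u^3 is a perfect cube, so E-series; the 4-jet and mu = 7 give E_7.

Type E_{7}, Milnor number mu = 7.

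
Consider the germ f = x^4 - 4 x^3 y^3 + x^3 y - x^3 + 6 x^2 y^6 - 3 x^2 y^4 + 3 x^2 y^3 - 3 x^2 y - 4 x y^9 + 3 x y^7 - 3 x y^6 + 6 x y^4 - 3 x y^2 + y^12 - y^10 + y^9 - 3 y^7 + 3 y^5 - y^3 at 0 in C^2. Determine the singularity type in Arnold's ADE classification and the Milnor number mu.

The Hessian of f at 0 has rank 0. Corank 2; j^3 = -(x + y)^3 is a perfect cube, so E-series; the 4-jet and mu = 7 give E_7.

Type E_{7}, Milnor number mu = 7.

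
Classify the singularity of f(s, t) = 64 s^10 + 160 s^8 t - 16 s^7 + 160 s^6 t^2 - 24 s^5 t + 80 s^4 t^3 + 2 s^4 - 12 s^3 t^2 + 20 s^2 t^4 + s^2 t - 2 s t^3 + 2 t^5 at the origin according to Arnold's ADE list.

D_{6}

The Hessian of f at 0 has rank 0. Corank 2; j^3 = s^2*t has shape L^2 M (L != M), so D-series; mu = 6 gives D_6.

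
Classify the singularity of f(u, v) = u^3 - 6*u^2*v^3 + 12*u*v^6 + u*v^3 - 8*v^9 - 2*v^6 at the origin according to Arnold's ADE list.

The Hessian of f at 0 is [[0, 0], [0, 0]] with rank 0, so corank 2. A Groebner basis of the Jacobian ideal J(f) in C{u,v} is {u^3, u*v^2, 3*u^2 + v^3}; counting standard monomials gives mu = 7. Corank 2; j^3 = u^3 is a perfect cube, so E-series; the 4-jet and mu = 7 give E_7.

E_{7}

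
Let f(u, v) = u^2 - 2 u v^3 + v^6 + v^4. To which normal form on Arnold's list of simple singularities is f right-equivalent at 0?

A3

The Hessian of f at 0 has rank 1. Corank 1: A-series; mu = 3 gives A_3.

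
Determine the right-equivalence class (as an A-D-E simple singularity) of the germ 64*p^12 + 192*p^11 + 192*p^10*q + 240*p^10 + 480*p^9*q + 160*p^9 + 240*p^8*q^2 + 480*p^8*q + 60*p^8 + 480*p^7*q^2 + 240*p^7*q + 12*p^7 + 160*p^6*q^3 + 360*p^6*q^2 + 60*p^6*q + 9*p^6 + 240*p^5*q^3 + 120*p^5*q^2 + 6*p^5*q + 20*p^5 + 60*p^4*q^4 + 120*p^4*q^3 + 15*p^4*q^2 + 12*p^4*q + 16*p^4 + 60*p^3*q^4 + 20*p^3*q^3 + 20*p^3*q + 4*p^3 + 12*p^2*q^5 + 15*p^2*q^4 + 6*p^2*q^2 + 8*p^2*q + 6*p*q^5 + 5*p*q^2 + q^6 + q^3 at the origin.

D7

The Hessian of f at 0 has rank 0. Corank 2; j^3 = (p + q)*(2*p + q)^2 has shape L^2 M (L != M), so D-series; mu = 7 gives D_7.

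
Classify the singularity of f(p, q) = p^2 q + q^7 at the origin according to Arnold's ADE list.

D8

The Hessian of f at 0 is [[0, 0], [0, 0]] with rank 0, so corank 2. A Groebner basis of the Jacobian ideal J(f) in C{p,q} is {p^2/7 + q^6, p^3, p*q}; counting standard monomials gives mu = 8. Corank 2; j^3 = p^2*q has shape L^2 M (L != M), so D-series; mu = 8 gives D_8.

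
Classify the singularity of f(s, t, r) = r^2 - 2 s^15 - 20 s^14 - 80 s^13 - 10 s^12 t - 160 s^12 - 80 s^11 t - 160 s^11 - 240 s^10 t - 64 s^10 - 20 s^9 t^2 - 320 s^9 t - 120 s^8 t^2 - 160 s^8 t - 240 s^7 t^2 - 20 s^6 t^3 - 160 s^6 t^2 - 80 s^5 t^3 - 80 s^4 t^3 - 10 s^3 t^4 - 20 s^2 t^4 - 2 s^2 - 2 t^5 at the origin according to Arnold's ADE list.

A4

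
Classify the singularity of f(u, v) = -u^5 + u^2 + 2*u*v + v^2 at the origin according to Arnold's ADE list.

A_{4}

The Hessian of f at 0 is [[2, 2], [2, 2]] with rank 1, so corank 1. A Groebner basis of the Jacobian ideal J(f) in C{u,v} is {v^4, u + v}; counting standard monomials gives mu = 4. Corank 1: A-series; mu = 4 gives A_4.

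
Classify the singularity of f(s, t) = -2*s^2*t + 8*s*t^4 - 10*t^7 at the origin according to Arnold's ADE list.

D_{8}

The Hessian of f at 0 is [[0, 0], [0, 0]] with rank 0, so corank 2. A Groebner basis of the Jacobian ideal J(f) in C{s,t} is {2*s^2/3 + s*t^3, -s*t/2 + t^4, s^3, s^2*t}; counting standard monomials gives mu = 8. Corank 2; j^3 = -2*s^2*t has shape L^2 M (L != M), so D-series; mu = 8 gives D_8.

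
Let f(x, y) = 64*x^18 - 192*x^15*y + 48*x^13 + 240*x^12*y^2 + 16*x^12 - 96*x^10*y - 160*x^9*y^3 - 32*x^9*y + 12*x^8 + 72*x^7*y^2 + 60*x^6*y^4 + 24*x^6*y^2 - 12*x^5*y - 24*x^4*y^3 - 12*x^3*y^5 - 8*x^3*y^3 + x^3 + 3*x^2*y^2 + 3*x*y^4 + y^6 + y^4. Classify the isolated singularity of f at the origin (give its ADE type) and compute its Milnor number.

Type E_{6}, Milnor number mu = 6.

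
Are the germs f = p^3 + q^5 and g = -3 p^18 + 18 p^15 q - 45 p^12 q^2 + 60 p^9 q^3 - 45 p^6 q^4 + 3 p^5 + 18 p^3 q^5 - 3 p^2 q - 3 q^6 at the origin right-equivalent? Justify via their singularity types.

No.

The Hessian of f at 0 has rank 0. Corank 2; j^3 = p^3 is a perfect cube, so E-series; the 5-jet and mu = 8 give E_8. The Hessian of g at 0 has rank 0. Corank 2; j^3 = -3*p^2*q has shape L^2 M (L != M), so D-series; mu = 7 gives D_7. f is E_8 but g is D_7, hence not right-equivalent.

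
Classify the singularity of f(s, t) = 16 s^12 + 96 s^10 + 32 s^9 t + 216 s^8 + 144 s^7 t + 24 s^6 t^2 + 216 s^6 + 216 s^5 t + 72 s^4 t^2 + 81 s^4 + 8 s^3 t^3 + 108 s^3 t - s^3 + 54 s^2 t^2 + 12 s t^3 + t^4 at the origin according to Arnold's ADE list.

E_6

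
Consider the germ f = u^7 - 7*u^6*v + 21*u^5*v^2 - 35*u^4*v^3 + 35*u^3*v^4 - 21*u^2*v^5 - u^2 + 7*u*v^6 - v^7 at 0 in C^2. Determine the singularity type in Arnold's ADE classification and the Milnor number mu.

Type A6, Milnor number mu = 6.

The Hessian of f at 0 is [[-2, 0], [0, 0]] with rank 1, so corank 1. A Groebner basis of the Jacobian ideal J(f) in C{u,v} is {v^6, u}; counting standard monomials gives mu = 6. Corank 1: A-series; mu = 6 gives A_6.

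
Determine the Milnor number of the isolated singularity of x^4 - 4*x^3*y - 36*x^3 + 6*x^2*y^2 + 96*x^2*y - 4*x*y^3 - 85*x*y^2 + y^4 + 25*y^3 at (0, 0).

5

The Hessian of f at 0 has rank 0. Corank 2; j^3 = -(x - y)*(6*x - 5*y)^2 has shape L^2 M (L != M), so D-series; mu = 5 gives D_5.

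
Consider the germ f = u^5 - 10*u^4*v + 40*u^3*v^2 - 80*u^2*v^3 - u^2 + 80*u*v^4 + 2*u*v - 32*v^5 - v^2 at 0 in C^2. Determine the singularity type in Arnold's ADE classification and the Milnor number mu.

The Hessian of f at 0 has rank 1. Corank 1: A-series; mu = 4 gives A_4.

Type A4, Milnor number mu = 4.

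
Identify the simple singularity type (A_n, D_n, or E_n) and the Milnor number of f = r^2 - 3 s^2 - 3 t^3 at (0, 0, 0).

Type A_{2}, Milnor number mu = 2.

The Hessian of f at 0 has rank 2. Corank 1: A-series; mu = 2 gives A_2.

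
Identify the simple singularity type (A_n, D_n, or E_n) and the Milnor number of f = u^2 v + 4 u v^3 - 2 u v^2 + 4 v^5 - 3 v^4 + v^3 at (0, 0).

Type D_5, Milnor number mu = 5.

The Hessian of f at 0 has rank 0. Corank 2; j^3 = v*(u - v)^2 has shape L^2 M (L != M), so D-series; mu = 5 gives D_5.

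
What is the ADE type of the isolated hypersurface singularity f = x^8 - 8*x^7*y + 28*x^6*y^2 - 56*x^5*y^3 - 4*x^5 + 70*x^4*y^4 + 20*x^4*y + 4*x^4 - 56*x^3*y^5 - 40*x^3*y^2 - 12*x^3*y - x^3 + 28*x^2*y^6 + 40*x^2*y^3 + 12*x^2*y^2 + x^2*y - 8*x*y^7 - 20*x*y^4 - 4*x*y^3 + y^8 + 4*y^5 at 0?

The Hessian of f at 0 has rank 0. Corank 2; j^3 = -x^2*(x - y) has shape L^2 M (L != M), so D-series; mu = 9 gives D_9.

D_9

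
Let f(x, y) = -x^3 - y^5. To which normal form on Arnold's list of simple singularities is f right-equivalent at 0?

The Hessian of f at 0 has rank 0. Corank 2; j^3 = -x^3 is a perfect cube, so E-series; the 5-jet and mu = 8 give E_8.

E_8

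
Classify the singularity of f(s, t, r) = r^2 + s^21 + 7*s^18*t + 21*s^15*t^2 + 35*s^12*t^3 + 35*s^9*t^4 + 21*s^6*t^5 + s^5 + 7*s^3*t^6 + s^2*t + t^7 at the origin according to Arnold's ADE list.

D8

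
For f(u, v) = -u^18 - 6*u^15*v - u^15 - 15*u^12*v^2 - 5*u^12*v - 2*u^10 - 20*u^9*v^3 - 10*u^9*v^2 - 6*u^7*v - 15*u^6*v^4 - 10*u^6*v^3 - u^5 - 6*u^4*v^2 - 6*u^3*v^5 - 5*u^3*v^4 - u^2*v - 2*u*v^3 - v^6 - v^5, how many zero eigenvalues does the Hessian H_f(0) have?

Hessian at 0 has rank 0.

2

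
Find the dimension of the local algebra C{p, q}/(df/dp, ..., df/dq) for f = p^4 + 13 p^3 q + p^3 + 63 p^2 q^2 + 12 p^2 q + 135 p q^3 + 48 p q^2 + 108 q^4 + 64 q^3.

7

The Hessian of f at 0 has rank 0. Corank 2; j^3 = (p + 4*q)^3 is a perfect cube, so E-series; the 4-jet and mu = 7 give E_7.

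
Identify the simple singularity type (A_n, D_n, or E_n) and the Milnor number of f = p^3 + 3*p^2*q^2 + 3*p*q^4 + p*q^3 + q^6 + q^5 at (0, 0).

Type E_7, Milnor number mu = 7.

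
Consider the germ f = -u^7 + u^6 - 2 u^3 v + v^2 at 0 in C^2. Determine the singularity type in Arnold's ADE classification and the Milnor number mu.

Type A6, Milnor number mu = 6.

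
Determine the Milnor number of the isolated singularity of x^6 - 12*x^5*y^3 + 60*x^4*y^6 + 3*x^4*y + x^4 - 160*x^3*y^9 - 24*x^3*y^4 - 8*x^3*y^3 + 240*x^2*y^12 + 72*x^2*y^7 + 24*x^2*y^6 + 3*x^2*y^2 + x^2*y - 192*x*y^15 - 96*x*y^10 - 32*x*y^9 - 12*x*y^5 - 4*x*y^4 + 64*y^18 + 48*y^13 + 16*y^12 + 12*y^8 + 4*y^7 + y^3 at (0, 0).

4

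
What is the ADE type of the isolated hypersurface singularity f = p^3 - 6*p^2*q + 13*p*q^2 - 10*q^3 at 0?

D_{4}

The Hessian of f at 0 has rank 0. Corank 2; j^3 = (p - 2*q)*(p^2 - 4*p*q + 5*q^2) splits into three distinct lines over C (the quadratic factor has nonzero discriminant), so D_4.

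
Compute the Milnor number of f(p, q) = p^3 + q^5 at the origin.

8

The Hessian of f at 0 has rank 0. Corank 2; j^3 = p^3 is a perfect cube, so E-series; the 5-jet and mu = 8 give E_8.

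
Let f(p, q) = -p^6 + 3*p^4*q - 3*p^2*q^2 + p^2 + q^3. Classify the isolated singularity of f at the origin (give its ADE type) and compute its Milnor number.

The Hessian of f at 0 has rank 1. Corank 1: A-series; mu = 2 gives A_2.

Type A_2, Milnor number mu = 2.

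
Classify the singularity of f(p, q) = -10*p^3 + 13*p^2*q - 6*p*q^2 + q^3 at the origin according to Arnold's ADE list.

D4

The Hessian of f at 0 has rank 0. Corank 2; j^3 = -(2*p - q)*(5*p^2 - 4*p*q + q^2) splits into three distinct lines over C (the quadratic factor has nonzero discriminant), so D_4.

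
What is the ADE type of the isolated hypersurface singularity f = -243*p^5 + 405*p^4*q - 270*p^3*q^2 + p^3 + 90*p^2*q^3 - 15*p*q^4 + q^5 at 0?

The Hessian of f at 0 has rank 0. Corank 2; j^3 = p^3 is a perfect cube, so E-series; the 5-jet and mu = 8 give E_8.

E_{8}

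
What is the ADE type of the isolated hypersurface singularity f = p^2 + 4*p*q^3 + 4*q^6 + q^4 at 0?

The Hessian of f at 0 has rank 1. Corank 1: A-series; mu = 3 gives A_3.

A_3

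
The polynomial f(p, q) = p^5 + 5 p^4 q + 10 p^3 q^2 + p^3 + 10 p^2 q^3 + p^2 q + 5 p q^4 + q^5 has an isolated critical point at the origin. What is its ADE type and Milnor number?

Type D_{6}, Milnor number mu = 6.

The Hessian of f at 0 is [[0, 0], [0, 0]] with rank 0, so corank 2. A Groebner basis of the Jacobian ideal J(f) in C{p,q} is {-p*q/5 + q^4, p*q^2, p^2 + p*q}; counting standard monomials gives mu = 6. Corank 2; j^3 = p^2*(p + q) has shape L^2 M (L != M), so D-series; mu = 6 gives D_6.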